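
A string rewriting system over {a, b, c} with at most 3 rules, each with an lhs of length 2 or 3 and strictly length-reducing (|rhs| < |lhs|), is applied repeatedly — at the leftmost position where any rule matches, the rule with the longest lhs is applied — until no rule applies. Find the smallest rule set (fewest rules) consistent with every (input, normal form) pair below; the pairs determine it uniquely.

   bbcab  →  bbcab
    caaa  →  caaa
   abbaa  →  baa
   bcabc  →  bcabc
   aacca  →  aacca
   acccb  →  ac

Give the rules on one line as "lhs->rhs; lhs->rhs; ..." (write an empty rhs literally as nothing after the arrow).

abb->b; ccb->

  | bbcab
  | caaa
  | abbaa => baa
  | bcabc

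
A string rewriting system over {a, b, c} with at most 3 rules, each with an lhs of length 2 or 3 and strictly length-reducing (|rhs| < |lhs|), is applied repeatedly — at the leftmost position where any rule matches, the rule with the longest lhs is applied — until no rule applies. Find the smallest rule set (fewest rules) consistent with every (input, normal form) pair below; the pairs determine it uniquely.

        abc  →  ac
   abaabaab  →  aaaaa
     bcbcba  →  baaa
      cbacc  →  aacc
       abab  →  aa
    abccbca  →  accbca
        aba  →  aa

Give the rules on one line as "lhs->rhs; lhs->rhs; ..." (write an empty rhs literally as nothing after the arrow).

  | abc => ac
  | abaabaab => aaabaab => aaaaab => aaaaa
  | bcbcba => bcbaa => baaa
  | cbacc => aacc

ab->a; cba->aa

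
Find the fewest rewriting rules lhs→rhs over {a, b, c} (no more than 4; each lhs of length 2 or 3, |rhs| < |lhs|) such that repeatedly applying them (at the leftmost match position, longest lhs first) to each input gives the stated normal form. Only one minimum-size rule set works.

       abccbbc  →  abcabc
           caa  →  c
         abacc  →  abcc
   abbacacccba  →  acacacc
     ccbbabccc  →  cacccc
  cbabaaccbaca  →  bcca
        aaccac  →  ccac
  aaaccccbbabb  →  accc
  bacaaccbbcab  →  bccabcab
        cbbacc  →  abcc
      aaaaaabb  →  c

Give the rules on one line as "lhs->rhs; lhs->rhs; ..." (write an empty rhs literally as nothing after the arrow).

aa->; ba->b; bb->c; cb->a

  | abccbbc => abcabc
  | caa => c
  | abacc => abcc
  | abbacacccba => acacacccba => acacaccaa => acacacc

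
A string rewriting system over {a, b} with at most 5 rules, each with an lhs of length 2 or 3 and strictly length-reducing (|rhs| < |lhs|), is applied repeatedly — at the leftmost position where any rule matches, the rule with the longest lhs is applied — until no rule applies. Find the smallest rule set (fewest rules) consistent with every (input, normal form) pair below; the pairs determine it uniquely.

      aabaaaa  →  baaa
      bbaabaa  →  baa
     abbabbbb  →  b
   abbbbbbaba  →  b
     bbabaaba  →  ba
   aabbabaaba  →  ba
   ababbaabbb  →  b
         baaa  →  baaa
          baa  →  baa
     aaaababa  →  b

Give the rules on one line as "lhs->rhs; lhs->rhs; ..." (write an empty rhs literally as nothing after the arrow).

  | aabaaaa => bbaaaa => baaa
  | bbaabaa => babaa => baa
  | abbabbbb => babbbb => bbbb => bbb => bb => b
  | abbbbbbaba => bbbbbaba => bbbbaba => bbbaba => bbaba => bba => b

aab->bb; ab->; bb->b; bba->b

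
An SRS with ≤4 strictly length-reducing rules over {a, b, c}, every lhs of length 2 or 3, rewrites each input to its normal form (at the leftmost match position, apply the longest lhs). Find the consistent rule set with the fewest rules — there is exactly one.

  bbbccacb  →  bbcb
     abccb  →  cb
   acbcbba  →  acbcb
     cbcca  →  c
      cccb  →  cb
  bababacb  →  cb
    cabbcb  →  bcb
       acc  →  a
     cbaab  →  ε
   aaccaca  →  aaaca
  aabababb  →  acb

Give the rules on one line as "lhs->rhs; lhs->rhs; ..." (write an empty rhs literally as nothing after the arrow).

ab->c; ba->; cc->

  | bbbccacb => bbbacb => bbcb
  | abccb => cccb => cb
  | acbcbba => acbcb
  | cbcca => cba => c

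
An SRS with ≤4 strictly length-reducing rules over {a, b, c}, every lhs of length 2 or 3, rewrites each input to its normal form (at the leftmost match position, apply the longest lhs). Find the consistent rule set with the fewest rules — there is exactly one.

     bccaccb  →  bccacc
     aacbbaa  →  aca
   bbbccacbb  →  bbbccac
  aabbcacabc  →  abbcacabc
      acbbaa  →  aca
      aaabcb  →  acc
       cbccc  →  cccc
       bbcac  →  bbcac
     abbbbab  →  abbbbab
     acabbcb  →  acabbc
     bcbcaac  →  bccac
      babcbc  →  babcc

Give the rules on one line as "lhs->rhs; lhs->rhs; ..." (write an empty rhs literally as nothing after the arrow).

aa->a; aaa->ac; cb->c

  | bccaccb => bccacc
  | aacbbaa => acbbaa => acbaa => acaa => aca
  | bbbccacbb => bbbccacb => bbbccac
  | aabbcacabc => abbcacabc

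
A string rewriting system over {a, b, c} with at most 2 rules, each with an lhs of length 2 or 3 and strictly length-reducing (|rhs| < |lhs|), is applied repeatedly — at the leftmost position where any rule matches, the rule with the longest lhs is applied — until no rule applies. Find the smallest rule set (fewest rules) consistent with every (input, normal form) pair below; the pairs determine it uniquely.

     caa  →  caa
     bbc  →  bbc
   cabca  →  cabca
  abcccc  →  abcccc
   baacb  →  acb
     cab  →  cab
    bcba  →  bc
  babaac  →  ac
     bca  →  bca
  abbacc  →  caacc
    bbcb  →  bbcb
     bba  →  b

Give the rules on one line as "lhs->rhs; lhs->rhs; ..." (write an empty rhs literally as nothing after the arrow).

abb->ca; ba->

  | caa
  | bbc
  | cabca
  | abcccc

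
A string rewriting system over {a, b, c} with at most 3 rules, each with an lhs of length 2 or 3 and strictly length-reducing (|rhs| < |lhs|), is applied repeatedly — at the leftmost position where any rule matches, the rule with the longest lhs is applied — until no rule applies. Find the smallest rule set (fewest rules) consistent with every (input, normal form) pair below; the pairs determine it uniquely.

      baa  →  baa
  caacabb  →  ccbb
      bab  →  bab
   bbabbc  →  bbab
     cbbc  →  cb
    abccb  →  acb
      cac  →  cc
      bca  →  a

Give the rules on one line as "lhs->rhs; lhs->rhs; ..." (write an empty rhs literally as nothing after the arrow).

  | baa
  | caacabb => cacabb => ccabb => ccbb
  | bab
  | bbabbc => bbab

bc->; ca->c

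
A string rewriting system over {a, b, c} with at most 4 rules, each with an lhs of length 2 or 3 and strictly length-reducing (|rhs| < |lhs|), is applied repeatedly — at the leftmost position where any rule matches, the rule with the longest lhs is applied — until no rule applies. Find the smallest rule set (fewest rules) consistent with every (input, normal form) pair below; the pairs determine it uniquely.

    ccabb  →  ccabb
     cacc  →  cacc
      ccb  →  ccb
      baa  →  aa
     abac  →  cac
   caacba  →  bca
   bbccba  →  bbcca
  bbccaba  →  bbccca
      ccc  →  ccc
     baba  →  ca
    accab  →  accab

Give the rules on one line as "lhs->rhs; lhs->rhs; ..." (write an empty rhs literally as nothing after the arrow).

aba->ca; ba->a; caa->b

  | ccabb
  | cacc
  | ccb
  | baa => aa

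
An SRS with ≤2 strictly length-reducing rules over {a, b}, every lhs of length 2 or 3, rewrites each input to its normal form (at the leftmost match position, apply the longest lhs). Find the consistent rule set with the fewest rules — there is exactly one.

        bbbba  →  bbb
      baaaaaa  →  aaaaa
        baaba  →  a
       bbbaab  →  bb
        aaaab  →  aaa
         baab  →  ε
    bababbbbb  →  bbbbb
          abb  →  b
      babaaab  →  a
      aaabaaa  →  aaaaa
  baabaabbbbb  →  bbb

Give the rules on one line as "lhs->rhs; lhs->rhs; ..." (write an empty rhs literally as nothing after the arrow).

  | bbbba => bbb
  | baaaaaa => aaaaa
  | baaba => aba => a
  | bbbaab => bbab => bb

ab->; ba->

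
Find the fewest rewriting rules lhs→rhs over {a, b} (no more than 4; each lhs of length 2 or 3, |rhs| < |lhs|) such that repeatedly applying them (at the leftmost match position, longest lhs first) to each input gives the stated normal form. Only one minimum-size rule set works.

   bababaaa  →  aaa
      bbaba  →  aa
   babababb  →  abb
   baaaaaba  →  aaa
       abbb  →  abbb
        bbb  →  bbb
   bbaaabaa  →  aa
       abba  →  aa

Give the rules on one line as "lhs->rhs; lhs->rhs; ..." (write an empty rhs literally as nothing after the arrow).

aab->; ba->a; baa->a

  | bababaaa => ababaaa => aabaaa => aaa
  | bbaba => baba => aba => aa
  | babababb => abababb => aababb => abb
  | baaaaaba => aaaaba => aaa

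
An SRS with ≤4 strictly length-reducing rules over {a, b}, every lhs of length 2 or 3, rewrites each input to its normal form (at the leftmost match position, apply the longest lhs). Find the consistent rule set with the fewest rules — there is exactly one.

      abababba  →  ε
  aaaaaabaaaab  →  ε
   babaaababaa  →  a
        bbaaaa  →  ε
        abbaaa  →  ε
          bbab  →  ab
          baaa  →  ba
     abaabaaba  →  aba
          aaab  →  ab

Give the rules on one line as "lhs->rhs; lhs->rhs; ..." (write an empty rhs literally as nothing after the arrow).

aa->; bab->a; bb->

  | abababba => aaabba => abba => aa => ε
  | aaaaaabaaaab => aaaabaaaab => aabaaaab => baaaab => baab => bb => ε
  | babaaababaa => aaaababaa => aababaa => babaa => aaa => a
  | bbaaaa => aaaa => aa => ε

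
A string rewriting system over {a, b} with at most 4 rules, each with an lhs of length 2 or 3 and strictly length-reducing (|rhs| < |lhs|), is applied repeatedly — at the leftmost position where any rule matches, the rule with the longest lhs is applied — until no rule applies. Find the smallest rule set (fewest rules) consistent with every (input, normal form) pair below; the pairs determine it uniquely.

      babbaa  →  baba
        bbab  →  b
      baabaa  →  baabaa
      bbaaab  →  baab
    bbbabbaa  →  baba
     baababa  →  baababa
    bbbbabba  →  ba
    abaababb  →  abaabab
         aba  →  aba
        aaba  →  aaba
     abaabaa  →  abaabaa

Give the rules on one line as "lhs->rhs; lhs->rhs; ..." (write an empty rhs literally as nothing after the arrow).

bb->b; bba->b; bbb->b

  | babbaa => baba
  | bbab => bb => b
  | baabaa
  | bbaaab => baab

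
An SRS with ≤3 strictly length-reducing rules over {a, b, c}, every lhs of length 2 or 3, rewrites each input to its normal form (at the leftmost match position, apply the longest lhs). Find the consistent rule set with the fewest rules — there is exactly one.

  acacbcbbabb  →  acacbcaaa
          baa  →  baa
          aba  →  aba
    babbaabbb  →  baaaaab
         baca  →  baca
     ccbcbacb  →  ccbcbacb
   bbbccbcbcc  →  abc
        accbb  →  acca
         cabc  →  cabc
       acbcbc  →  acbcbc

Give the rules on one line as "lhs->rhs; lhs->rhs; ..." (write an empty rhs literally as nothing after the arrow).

bb->a; bcc->

  | acacbcbbabb => acacbcaabb => acacbcaaa
  | baa
  | aba
  | babbaabbb => baaaabbb => baaaaab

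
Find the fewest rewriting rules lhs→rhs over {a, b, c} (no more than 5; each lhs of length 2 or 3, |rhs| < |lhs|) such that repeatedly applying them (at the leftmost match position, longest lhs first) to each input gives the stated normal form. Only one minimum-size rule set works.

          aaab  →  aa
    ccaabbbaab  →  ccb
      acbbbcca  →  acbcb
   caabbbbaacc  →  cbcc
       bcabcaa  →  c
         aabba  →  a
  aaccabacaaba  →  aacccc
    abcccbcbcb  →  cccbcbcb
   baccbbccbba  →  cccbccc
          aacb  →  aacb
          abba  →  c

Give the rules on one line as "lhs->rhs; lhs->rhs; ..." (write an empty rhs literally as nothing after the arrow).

ab->; ba->c; bb->b; ca->b

  | aaab => aa
  | ccaabbbaab => cbabbbaab => ccbbbaab => ccbbaab => ccbaab => cccab => ccbb => ccb
  | acbbbcca => acbbcca => acbcca => acbcb
  | caabbbbaacc => babbbbaacc => cbbbbaacc => cbbbaacc => cbbaacc => cbaacc => ccacc => cbcc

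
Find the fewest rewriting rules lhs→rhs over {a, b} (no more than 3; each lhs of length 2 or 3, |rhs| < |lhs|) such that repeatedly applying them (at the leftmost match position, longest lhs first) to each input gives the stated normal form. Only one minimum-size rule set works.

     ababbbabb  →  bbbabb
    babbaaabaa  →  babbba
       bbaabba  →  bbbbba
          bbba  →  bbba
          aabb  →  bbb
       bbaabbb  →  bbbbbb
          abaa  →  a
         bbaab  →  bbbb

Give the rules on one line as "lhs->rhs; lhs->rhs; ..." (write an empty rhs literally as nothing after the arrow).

  | ababbbabb => bbbabb
  | babbaaabaa => babbbabaa => babbba
  | bbaabba => bbbbba
  | bbba

aa->b; aba->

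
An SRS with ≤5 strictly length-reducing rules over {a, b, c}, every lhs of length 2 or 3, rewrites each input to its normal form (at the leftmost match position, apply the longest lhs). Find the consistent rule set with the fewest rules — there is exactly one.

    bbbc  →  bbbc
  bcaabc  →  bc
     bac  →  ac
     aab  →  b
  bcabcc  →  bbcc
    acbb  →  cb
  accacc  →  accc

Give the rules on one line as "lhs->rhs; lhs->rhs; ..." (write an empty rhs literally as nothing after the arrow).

  | bbbc
  | bcaabc => babc => abc => bc
  | bac => ac
  | aab => ab => b

ab->b; acb->c; ba->a; ca->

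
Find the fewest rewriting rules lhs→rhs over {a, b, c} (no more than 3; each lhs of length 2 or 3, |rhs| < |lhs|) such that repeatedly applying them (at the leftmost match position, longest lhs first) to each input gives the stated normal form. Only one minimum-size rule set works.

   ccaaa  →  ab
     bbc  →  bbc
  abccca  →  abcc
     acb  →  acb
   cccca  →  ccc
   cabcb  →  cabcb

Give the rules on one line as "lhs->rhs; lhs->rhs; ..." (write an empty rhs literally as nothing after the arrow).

caa->ab; cca->c

  | ccaaa => caa => ab
  | bbc
  | abccca => abcc
  | acb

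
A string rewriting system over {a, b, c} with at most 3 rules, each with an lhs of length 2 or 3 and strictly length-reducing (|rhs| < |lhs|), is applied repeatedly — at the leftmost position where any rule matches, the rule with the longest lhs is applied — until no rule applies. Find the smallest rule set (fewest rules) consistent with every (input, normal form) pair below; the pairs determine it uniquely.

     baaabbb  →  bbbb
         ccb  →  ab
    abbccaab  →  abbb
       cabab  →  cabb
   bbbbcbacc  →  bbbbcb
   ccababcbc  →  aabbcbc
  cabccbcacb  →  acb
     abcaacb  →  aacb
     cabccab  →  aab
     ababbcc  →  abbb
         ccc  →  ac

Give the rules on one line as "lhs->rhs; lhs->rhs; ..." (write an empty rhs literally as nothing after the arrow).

abc->; ba->b; cc->a

  | baaabbb => baabbb => babbb => bbbb
  | ccb => ab
  | abbccaab => abbaaab => abbaab => abbab => abbb
  | cabab => cabb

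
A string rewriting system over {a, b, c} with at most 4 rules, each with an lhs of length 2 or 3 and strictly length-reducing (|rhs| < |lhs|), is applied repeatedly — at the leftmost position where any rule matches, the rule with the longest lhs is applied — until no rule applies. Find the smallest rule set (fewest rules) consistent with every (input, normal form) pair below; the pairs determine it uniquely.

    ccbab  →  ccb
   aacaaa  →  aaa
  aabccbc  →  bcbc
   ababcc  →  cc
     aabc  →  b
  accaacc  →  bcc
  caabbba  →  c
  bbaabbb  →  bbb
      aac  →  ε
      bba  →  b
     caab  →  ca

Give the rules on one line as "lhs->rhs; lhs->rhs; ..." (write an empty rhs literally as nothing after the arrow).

  | ccbab => ccb
  | aacaaa => abaaa => aaa
  | aabccbc => accbc => bcbc
  | ababcc => abcc => cc

ab->; ac->b; ba->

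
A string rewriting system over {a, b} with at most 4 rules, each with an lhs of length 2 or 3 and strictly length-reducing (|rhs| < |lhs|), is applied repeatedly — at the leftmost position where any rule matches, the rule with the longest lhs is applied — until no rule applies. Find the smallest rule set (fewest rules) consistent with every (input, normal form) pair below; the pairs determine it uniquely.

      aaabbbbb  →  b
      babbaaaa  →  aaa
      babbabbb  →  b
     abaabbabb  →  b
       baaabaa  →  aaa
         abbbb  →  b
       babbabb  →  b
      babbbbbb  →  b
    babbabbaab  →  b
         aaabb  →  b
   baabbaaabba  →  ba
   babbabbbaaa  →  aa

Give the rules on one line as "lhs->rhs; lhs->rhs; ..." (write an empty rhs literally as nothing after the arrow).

  | aaabbbbb => aabbbbb => abbbbb => bbbbb => bbbb => bbb => bb => b
  | babbaaaa => bbbaaaa => bbaaaa => baaaa => aaa
  | babbabbb => bbbabbb => bbabbb => babbb => bbbb => bbb => bb => b
  | abaabbabb => aabbabb => abbabb => bbabb => babb => bbb => bb => b

ab->b; aba->a; baa->a; bb->b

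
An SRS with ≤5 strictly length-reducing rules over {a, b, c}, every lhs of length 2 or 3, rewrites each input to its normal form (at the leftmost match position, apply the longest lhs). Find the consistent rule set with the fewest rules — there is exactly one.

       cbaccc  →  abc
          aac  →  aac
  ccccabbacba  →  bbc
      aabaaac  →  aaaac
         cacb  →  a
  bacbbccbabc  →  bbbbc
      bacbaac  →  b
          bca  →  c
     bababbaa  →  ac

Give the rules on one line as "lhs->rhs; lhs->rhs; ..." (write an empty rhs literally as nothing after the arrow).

ba->c; ca->a; cb->; cc->b

  | cbaccc => accc => abc
  | aac
  | ccccabbacba => bccabbacba => bbabbacba => bcbbacba => bbacba => bccba => bbba => bbc
  | aabaaac => aacaac => aaaac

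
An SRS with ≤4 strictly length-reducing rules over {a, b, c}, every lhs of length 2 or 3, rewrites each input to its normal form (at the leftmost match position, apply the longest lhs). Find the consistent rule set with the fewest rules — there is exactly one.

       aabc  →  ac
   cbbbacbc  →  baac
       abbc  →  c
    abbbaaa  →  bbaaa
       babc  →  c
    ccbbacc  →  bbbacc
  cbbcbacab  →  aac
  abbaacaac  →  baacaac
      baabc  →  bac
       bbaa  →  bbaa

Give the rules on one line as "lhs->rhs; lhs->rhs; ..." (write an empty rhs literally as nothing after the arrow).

  | aabc => ac
  | cbbbacbc => abbacbc => bacbc => baac
  | abbc => bc => c
  | abbbaaa => bbaaa

ab->; bc->c; cb->a; ccb->bb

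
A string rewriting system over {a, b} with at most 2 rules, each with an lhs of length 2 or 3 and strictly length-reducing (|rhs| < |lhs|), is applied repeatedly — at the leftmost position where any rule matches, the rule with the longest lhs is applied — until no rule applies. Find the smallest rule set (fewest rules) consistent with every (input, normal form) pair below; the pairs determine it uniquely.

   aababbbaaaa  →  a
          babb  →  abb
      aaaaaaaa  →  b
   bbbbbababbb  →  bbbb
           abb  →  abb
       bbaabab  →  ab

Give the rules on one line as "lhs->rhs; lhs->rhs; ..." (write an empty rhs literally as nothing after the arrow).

aa->b; ba->a

  | aababbbaaaa => bbabbbaaaa => babbbaaaa => abbbaaaa => abbaaaa => abaaaa => aaaaa => baaa => aaa => ba => a
  | babb => abb
  | aaaaaaaa => baaaaaa => aaaaaa => baaaa => aaaa => baa => aa => b
  | bbbbbababbb => bbbbababbb => bbbababbb => bbababbb => bababbb => ababbb => aabbb => bbbb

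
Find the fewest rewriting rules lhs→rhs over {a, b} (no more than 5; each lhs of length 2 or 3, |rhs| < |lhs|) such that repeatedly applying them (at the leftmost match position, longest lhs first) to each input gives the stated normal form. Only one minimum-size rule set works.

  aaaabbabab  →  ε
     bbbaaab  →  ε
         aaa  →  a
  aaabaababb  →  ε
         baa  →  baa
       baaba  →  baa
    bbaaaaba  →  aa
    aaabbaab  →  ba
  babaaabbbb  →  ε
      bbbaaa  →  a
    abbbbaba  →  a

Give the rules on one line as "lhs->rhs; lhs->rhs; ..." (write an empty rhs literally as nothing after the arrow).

aaa->a; ab->; bb->; bbb->bb

  | aaaabbabab => aabbabab => ababab => abab => ab => ε
  | bbbaaab => bbaaab => aaab => ab => ε
  | aaa => a
  | aaabaababb => abaababb => aababb => aabb => ab => ε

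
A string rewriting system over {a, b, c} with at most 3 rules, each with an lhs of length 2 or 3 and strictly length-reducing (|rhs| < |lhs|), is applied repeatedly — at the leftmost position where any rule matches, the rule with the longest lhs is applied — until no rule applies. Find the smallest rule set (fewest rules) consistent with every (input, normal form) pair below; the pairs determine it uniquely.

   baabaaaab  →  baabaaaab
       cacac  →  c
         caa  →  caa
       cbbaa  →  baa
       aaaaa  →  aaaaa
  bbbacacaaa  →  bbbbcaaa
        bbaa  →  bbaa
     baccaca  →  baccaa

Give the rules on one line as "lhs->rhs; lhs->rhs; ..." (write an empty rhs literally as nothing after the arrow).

aac->bc; aca->aa; cb->

  | baabaaaab
  | cacac => caac => cbc => c
  | caa
  | cbbaa => baa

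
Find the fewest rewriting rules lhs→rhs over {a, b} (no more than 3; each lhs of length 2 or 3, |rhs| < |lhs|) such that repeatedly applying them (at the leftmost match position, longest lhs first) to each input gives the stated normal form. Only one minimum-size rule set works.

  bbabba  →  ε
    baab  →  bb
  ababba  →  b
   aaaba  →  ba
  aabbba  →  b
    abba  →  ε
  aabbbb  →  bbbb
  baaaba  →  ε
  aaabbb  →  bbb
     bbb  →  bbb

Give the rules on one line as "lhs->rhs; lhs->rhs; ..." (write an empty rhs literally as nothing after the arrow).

  | bbabba => bba => ε
  | baab => bab => bb
  | ababba => babba => bbba => b
  | aaaba => aaba => aba => ba

ab->b; bba->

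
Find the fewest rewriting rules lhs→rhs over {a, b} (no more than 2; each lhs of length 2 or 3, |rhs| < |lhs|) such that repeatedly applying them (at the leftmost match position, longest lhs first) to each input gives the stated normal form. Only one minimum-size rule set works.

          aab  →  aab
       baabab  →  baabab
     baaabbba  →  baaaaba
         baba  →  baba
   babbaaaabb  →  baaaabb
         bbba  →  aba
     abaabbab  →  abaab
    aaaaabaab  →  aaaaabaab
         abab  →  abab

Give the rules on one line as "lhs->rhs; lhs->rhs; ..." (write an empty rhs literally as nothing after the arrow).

bba->; bbb->ab

  | aab
  | baabab
  | baaabbba => baaaaba
  | baba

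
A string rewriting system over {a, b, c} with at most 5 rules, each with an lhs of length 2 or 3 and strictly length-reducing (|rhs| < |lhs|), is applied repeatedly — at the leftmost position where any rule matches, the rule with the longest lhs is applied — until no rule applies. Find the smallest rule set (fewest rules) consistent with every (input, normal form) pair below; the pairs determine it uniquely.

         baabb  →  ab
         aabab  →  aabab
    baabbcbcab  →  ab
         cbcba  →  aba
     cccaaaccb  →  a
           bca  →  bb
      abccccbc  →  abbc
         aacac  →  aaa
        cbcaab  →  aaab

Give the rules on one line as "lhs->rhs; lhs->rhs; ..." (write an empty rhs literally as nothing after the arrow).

ac->a; baa->c; ca->b; cb->a

  | baabb => cbb => ab
  | aabab
  | baabbcbcab => cbbcbcab => abcbcab => abacab => abaab => acb => ab
  | cbcba => acba => aba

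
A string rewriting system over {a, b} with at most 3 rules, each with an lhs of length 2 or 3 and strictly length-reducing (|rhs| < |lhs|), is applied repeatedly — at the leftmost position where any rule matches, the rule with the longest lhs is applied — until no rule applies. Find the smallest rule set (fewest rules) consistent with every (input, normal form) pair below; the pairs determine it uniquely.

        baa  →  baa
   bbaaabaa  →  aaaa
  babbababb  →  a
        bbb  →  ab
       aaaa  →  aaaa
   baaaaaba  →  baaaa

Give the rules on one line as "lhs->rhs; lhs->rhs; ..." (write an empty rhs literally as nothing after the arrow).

aab->; bb->a

  | baa
  | bbaaabaa => aaaabaa => aaaa
  | babbababb => baaababb => baabb => bb => a
  | bbb => ab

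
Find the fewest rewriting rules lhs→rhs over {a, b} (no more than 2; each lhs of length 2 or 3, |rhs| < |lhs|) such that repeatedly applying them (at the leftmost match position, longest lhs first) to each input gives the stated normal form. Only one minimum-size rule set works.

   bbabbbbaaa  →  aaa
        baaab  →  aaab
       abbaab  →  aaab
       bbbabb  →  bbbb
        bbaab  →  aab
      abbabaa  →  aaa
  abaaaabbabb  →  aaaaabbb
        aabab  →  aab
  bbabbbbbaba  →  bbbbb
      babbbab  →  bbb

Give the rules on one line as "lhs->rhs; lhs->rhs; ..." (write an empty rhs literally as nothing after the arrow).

ba->; baa->aa

  | bbabbbbaaa => bbbbbaaa => bbbbaaa => bbbaaa => bbaaa => baaa => aaa
  | baaab => aaab
  | abbaab => abaab => aaab
  | bbbabb => bbbb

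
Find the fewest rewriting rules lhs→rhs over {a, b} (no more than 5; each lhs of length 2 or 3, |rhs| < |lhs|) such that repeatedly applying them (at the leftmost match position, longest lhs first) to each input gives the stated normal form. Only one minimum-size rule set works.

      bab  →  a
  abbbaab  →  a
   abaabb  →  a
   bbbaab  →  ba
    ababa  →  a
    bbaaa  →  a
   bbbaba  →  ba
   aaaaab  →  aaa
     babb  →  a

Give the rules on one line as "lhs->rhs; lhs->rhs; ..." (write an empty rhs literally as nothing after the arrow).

aab->; ab->a; baa->a; bab->a

  | bab => a
  | abbbaab => abbaab => abaab => aaab => a
  | abaabb => aaabb => ab => a
  | bbbaab => bbab => ba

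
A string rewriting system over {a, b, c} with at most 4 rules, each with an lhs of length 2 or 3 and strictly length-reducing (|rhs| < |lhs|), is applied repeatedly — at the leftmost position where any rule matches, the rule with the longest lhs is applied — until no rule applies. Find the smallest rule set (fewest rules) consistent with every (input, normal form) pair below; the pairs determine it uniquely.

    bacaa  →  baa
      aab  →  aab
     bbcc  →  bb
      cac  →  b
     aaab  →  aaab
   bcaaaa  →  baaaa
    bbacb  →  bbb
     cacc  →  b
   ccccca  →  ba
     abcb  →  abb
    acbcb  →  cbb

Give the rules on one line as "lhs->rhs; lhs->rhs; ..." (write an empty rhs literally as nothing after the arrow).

ac->c; bc->b; cc->b

  | bacaa => bcaa => baa
  | aab
  | bbcc => bbc => bb
  | cac => cc => b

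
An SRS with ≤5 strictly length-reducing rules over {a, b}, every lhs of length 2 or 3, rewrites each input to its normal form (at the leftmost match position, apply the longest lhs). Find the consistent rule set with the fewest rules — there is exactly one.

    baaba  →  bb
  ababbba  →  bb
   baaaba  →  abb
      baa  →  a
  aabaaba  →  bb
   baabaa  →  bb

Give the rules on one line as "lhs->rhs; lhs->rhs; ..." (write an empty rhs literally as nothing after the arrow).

  | baaba => aba => bb
  | ababbba => bbbbba => babba => bba => bb
  | baaaba => aaba => abb
  | baa => a

aba->bb; ba->; bba->bb; bbb->ba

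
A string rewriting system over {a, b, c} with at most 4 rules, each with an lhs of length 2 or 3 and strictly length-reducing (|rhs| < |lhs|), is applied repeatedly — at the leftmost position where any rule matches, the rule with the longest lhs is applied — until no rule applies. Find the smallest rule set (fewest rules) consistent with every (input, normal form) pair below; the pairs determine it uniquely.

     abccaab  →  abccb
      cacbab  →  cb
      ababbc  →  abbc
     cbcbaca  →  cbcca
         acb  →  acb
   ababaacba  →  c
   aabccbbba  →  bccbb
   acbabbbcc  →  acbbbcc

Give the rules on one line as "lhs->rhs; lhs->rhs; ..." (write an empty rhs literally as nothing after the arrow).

  | abccaab => abccb
  | cacbab => cbab => cb
  | ababbc => abbc
  | cbcbaca => cbcca

aa->; ba->; cac->c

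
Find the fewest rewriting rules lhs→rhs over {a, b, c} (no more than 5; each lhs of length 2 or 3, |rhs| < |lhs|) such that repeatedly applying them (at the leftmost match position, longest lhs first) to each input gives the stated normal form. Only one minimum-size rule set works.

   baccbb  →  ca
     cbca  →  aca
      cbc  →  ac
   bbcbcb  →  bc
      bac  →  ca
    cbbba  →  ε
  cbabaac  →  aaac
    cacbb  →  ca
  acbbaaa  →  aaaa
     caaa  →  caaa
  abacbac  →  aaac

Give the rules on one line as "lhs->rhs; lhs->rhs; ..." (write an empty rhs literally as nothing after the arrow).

  | baccbb => cacbb => caab => ca
  | cbca => aca
  | cbc => ac
  | bbcbcb => bbacb => bcab => bc

ab->; ba->; bac->ca; cb->a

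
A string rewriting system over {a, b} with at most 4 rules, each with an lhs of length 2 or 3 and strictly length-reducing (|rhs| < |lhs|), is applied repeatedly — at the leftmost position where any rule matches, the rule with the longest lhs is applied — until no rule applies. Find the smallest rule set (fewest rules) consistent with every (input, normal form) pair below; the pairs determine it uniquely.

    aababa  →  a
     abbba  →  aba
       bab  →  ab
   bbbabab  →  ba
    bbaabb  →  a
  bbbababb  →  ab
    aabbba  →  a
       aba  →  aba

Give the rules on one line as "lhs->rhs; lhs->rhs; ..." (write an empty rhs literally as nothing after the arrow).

  | aababa => baaba => bbaa => a
  | abbba => aba
  | bab => ab
  | bbbabab => babab => abab => aab => ba

aab->ba; bab->ab; bb->; bba->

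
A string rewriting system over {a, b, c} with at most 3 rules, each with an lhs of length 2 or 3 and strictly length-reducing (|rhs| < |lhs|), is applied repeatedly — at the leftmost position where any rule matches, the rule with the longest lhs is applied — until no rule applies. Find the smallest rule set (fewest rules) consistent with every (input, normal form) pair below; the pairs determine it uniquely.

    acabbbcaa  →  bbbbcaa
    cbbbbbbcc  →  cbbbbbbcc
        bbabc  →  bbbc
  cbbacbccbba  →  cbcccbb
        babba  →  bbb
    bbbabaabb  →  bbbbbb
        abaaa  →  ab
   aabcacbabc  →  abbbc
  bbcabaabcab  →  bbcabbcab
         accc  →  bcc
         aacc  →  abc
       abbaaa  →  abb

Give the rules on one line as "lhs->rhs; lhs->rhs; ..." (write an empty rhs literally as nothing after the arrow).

  | acabbbcaa => babbbcaa => bbbbcaa
  | cbbbbbbcc
  | bbabc => bbbc
  | cbbacbccbba => cbbcbccbba => cbcccbba => cbcccbb

ac->b; ba->b; bcb->c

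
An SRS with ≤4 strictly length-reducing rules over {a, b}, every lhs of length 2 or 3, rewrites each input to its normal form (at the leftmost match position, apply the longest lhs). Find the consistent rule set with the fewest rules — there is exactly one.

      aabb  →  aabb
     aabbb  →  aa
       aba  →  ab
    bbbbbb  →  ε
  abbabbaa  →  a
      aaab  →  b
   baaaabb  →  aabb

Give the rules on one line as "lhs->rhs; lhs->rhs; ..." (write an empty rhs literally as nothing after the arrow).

  | aabb
  | aabbb => aa
  | aba => ab
  | bbbbbb => bbb => ε

aaa->; ba->b; baa->; bbb->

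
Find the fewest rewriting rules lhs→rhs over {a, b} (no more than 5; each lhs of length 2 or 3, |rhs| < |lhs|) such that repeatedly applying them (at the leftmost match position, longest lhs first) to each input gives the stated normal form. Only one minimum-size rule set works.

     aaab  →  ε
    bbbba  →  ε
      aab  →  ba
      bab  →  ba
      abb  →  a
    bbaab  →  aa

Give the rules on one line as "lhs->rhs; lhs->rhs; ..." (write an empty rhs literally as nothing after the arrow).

aab->ba; ab->a; aba->; bbb->a

  | aaab => aba => ε
  | bbbba => aba => ε
  | aab => ba
  | bab => ba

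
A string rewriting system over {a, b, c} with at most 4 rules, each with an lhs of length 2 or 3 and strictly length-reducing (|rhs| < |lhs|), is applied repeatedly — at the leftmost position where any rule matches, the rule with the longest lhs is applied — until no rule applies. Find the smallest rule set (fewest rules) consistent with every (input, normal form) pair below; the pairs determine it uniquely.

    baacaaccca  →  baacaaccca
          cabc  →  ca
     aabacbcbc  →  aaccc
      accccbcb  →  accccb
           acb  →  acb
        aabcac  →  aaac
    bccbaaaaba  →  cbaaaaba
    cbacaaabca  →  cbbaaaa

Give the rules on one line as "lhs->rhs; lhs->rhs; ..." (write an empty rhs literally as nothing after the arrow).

  | baacaaccca
  | cabc => ca
  | aabacbcbc => aabbbcbc => aacccbc => aaccc
  | accccbcb => accccb

bac->bb; bbb->cc; bc->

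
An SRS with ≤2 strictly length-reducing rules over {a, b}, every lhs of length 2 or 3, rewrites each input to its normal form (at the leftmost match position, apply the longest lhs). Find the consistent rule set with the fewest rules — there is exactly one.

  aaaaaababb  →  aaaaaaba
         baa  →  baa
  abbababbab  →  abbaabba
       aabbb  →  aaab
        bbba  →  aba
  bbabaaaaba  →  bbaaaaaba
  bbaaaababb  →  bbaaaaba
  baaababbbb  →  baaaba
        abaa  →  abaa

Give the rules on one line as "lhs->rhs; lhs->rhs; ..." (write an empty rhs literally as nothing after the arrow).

bab->ba; bbb->ab

  | aaaaaababb => aaaaaabab => aaaaaaba
  | baa
  | abbababbab => abbaabbab => abbaabba
  | aabbb => aaab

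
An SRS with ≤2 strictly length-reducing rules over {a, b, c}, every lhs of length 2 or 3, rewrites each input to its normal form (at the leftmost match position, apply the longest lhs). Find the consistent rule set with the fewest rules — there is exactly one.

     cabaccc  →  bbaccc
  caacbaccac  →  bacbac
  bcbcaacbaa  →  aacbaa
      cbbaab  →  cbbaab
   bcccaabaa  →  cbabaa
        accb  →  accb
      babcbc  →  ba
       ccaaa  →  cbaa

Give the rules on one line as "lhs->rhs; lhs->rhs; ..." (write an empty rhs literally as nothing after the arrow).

  | cabaccc => bbaccc
  | caacbaccac => bacbaccac => bacbacbc => bacbac
  | bcbcaacbaa => bcaacbaa => aacbaa
  | cbbaab

bc->; ca->b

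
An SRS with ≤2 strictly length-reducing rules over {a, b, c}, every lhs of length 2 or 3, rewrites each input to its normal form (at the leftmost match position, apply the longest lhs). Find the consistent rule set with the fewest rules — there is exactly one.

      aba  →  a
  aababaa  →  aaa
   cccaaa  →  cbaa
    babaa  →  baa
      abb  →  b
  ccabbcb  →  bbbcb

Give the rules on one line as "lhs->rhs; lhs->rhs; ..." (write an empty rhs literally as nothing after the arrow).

  | aba => a
  | aababaa => aabaa => aaa
  | cccaaa => cbaa
  | babaa => baa

ab->; cca->b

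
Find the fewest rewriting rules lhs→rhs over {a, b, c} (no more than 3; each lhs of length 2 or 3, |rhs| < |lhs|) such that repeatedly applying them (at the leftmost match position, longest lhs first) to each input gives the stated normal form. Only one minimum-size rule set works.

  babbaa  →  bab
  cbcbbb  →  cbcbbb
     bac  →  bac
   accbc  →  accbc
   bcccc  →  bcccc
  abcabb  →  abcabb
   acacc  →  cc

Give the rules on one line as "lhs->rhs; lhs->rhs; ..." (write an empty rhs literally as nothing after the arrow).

aca->; baa->

  | babbaa => bab
  | cbcbbb
  | bac
  | accbc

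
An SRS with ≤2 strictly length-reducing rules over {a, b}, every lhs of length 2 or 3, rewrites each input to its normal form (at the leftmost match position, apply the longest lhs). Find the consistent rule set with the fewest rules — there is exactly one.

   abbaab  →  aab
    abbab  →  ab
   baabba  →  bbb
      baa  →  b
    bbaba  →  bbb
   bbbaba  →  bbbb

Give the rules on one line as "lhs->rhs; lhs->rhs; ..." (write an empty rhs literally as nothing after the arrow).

abb->; ba->b

  | abbaab => aab
  | abbab => ab
  | baabba => babba => bbba => bbb
  | baa => ba => b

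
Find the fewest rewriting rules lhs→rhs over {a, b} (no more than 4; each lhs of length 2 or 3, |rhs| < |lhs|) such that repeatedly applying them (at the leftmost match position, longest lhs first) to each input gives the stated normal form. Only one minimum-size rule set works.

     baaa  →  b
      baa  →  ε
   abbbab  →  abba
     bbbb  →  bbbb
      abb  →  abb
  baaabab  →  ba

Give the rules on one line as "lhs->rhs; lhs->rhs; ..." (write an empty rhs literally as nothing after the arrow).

aa->; aaa->b; baa->aa; bab->a

  | baaa => aaa => b
  | baa => aa => ε
  | abbbab => abba
  | bbbb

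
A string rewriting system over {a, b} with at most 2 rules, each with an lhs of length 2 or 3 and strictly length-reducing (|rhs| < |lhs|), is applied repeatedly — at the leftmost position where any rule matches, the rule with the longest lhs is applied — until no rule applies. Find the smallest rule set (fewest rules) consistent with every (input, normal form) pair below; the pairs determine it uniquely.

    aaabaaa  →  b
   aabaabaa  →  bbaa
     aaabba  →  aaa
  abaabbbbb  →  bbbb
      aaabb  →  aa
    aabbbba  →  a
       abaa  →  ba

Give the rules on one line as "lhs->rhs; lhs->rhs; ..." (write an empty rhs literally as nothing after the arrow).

aba->b; abb->

  | aaabaaa => aabaa => aba => b
  | aabaabaa => ababaa => bbaa
  | aaabba => aaa
  | abaabbbbb => babbbbb => bbbb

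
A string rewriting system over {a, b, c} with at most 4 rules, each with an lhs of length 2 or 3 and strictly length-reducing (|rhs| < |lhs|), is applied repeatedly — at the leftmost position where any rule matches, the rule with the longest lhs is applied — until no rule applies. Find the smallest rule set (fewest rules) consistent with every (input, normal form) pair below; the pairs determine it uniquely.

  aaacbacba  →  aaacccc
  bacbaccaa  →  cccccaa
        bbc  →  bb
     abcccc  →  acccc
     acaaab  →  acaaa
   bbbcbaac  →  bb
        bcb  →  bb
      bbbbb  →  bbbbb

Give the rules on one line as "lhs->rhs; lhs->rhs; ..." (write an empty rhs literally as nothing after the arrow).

  | aaacbacba => aaacccba => aaacccc
  | bacbaccaa => ccbaccaa => cccccaa
  | bbc => bb
  | abcccc => acccc

ab->a; ba->c; bc->b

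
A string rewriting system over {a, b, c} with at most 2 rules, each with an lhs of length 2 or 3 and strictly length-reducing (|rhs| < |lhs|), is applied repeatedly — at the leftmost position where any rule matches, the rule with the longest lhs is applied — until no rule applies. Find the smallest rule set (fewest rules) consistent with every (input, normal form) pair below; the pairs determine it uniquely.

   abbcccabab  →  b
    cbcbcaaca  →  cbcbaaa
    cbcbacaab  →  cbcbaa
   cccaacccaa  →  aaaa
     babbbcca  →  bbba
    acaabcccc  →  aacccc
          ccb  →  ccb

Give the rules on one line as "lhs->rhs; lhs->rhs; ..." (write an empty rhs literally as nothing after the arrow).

ab->; ca->a

  | abbcccabab => bcccabab => bccabab => bcabab => babab => bab => b
  | cbcbcaaca => cbcbaaca => cbcbaaa
  | cbcbacaab => cbcbaaab => cbcbaa
  | cccaacccaa => ccaacccaa => caacccaa => aacccaa => aaccaa => aacaa => aaaa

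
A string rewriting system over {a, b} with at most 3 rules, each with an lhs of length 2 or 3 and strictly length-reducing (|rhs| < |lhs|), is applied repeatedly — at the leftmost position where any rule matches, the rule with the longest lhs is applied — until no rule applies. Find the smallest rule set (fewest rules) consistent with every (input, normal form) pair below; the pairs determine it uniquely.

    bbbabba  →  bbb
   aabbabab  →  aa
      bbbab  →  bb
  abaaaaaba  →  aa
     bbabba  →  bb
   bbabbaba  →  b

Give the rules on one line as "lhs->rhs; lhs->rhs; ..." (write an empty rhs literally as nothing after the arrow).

  | bbbabba => bbba => bbb
  | aabbabab => aabab => aa
  | bbbab => bb
  | abaaaaaba => abaaaaba => abaaaba => abaaba => ababa => aa

ba->b; bab->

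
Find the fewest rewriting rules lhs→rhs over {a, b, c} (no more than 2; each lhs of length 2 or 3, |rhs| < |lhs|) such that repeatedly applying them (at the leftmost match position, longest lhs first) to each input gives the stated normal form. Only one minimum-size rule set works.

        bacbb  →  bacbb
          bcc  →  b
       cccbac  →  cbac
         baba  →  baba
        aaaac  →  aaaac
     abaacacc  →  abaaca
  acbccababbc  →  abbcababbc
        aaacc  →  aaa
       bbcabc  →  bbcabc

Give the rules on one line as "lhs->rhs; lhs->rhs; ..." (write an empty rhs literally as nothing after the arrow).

cbc->bb; cc->

  | bacbb
  | bcc => b
  | cccbac => cbac
  | baba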